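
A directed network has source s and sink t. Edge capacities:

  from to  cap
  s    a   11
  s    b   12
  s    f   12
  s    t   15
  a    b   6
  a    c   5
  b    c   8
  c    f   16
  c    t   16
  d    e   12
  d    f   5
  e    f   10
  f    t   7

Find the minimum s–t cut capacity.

35

Augment s→t: bottleneck 15, flow now 15.
Augment s→f→t: bottleneck 7, flow now 22.
Augment s→a→c→t: bottleneck 5, flow now 27.
Augment s→b→c→t: bottleneck 8, flow now 35.
No augmenting path remains; maximum flow = 35.
By max-flow min-cut, the minimum cut capacity equals the max flow.
In the residual graph, reachable from s: {s, a, b, f}.
Min-cut edges: s→t (15), a→c (5), b→c (8), f→t (7); capacity 15 + 5 + 8 + 7 = 35.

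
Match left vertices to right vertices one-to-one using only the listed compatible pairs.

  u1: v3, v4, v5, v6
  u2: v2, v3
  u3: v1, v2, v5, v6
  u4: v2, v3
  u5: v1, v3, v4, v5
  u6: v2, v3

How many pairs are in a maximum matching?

Unit-capacity flow: source→left, listed edges, right→sink; max matching = max flow.
Augmenting path u1→v3 (+1); matched 1.
Augmenting path u2→v2 (+1); matched 2.
Augmenting path u3→v1 (+1); matched 3.
Augmenting path u5→v4 (+1); matched 4.
Augmenting path u4→v3→u1→v5 (+1); matched 5.
No augmenting path remains; maximum matching = 5.
König certificate: {u1, u3, u5, v2, v3} is a vertex cover of size 5 (every listed pair touches it), so no matching can be larger.

5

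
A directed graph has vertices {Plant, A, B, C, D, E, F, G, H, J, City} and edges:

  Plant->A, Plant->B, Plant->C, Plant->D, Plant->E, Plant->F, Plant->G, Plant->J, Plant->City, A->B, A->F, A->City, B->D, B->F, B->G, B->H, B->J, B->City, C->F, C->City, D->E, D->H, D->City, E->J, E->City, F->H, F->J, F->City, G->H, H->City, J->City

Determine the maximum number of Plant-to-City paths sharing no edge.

9

Assign every edge capacity 1; by Menger, the answer equals the max flow.
Path Plant→City (+1); total 1.
Path Plant→A→City (+1); total 2.
Path Plant→B→City (+1); total 3.
Path Plant→C→City (+1); total 4.
Path Plant→D→City (+1); total 5.
Path Plant→E→City (+1); total 6.
Path Plant→F→City (+1); total 7.
Path Plant→J→City (+1); total 8.
Path Plant→G→H→City (+1); total 9.
No residual Plant→City path; max flow = 9.
Certifying cut of size 9: {Plant→A, Plant→B, Plant→C, Plant→City, Plant→D, Plant→E, Plant→F, Plant→G, Plant→J}.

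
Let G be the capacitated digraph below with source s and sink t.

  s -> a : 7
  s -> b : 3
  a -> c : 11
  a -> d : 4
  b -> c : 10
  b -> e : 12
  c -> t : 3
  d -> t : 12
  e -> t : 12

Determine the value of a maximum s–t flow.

Augment s→a→c→t: bottleneck 3, flow now 3.
Augment s→a→d→t: bottleneck 4, flow now 7.
Augment s→b→e→t: bottleneck 3, flow now 10.
No augmenting path remains; maximum flow = 10.
In the residual graph, reachable from s: {s}.
Min-cut edges: s→a (7), s→b (3); capacity 7 + 3 = 10.
This cut is saturated, so no flow can exceed 10.

10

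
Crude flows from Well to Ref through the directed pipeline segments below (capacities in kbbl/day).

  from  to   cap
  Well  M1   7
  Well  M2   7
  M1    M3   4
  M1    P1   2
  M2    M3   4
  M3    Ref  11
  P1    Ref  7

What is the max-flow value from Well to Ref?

Augment Well→M1→M3→Ref: bottleneck 4, flow now 4.
Augment Well→M1→P1→Ref: bottleneck 2, flow now 6.
Augment Well→M2→M3→Ref: bottleneck 4, flow now 10.
No augmenting path remains; maximum flow = 10.
In the residual graph, reachable from Well: {Well, M1, M2}.
Min-cut edges: M1→M3 (4), M1→P1 (2), M2→M3 (4); capacity 4 + 2 + 4 = 10.
This cut is saturated, so no flow can exceed 10.

10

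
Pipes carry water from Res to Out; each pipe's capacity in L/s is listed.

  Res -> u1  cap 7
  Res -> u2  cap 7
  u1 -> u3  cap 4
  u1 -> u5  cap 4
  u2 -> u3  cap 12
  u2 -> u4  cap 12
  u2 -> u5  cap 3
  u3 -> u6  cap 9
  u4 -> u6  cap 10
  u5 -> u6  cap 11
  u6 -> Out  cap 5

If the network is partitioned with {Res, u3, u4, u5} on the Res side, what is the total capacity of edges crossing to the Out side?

Edges leaving {Res, u3, u4, u5}: Res→u1 (7), Res→u2 (7), u3→u6 (9), u4→u6 (10), u5→u6 (11).
Cut capacity = 7 + 7 + 9 + 10 + 11 = 44.

44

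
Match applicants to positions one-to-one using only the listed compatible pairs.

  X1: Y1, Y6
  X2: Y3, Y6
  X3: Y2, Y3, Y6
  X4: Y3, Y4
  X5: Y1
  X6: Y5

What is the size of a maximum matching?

6

Unit-capacity flow: source→left, listed edges, right→sink; max matching = max flow.
Augmenting path X1→Y1 (+1); matched 1.
Augmenting path X2→Y3 (+1); matched 2.
Augmenting path X3→Y2 (+1); matched 3.
Augmenting path X4→Y4 (+1); matched 4.
Augmenting path X6→Y5 (+1); matched 5.
Augmenting path X5→Y1→X1→Y6 (+1); matched 6.
No augmenting path remains; maximum matching = 6.
König certificate: {X1, X2, X3, X4, X5, X6} is a vertex cover of size 6 (every listed pair touches it), so no matching can be larger.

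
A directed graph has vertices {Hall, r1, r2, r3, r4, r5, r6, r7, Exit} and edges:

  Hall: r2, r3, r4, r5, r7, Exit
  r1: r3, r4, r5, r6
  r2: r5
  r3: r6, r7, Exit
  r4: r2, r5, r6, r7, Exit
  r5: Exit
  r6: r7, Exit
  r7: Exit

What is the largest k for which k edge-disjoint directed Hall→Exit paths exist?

Assign every edge capacity 1; by Menger, the answer equals the max flow.
Path Hall→Exit (+1); total 1.
Path Hall→r3→Exit (+1); total 2.
Path Hall→r4→Exit (+1); total 3.
Path Hall→r5→Exit (+1); total 4.
Path Hall→r7→Exit (+1); total 5.
No residual Hall→Exit path; max flow = 5.
Certifying cut of size 5: {Hall→Exit, Hall→r3, Hall→r4, Hall→r7, r5→Exit}.

5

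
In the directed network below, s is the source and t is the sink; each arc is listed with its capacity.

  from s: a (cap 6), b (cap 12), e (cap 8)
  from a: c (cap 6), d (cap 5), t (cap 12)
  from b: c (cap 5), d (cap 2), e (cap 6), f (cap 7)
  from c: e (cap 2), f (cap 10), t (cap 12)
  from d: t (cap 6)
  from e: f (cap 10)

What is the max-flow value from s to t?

13

Augment s→a→t: bottleneck 6, flow now 6.
Augment s→b→c→t: bottleneck 5, flow now 11.
Augment s→b→d→t: bottleneck 2, flow now 13.
No augmenting path remains; maximum flow = 13.
In the residual graph, reachable from s: {s, b, e, f}.
Min-cut edges: s→a (6), b→c (5), b→d (2); capacity 6 + 5 + 2 = 13.
This cut is saturated, so no flow can exceed 13.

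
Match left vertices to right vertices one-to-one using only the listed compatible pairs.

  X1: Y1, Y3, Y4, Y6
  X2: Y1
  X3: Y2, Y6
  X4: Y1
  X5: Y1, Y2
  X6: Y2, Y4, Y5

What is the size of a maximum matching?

Unit-capacity flow: source→left, listed edges, right→sink; max matching = max flow.
Augmenting path X1→Y1 (+1); matched 1.
Augmenting path X3→Y2 (+1); matched 2.
Augmenting path X6→Y4 (+1); matched 3.
Augmenting path X2→Y1→X1→Y3 (+1); matched 4.
Augmenting path X5→Y2→X3→Y6 (+1); matched 5.
No augmenting path remains; maximum matching = 5.
König certificate: {X1, X3, X5, X6, Y1} is a vertex cover of size 5 (every listed pair touches it), so no matching can be larger.

5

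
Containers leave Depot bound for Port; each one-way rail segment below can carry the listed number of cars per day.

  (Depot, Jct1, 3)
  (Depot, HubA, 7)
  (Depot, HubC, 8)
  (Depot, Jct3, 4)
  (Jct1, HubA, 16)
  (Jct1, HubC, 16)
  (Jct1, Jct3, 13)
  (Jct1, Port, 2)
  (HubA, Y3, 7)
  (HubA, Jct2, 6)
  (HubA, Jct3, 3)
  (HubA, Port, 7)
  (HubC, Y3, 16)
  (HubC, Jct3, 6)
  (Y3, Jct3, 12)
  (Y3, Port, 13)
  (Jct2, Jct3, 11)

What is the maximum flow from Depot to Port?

18

Augment Depot→Jct1→Port: bottleneck 2, flow now 2.
Augment Depot→HubA→Port: bottleneck 7, flow now 9.
Augment Depot→HubC→Y3→Port: bottleneck 8, flow now 17.
Augment Depot→Jct1→HubA→Y3→Port: bottleneck 1, flow now 18.
No augmenting path remains; maximum flow = 18.
In the residual graph, reachable from Depot: {Depot, Jct3}.
Min-cut edges: Depot→Jct1 (3), Depot→HubA (7), Depot→HubC (8); capacity 3 + 7 + 8 = 18.
This cut is saturated, so no flow can exceed 18.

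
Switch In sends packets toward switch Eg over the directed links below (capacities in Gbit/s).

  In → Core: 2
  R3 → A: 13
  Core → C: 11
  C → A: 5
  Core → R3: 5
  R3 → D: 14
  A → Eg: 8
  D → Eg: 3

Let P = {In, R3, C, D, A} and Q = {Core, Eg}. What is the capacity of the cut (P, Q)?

13

Edges leaving {In, R3, C, D, A}: In→Core (2), D→Eg (3), A→Eg (8).
Cut capacity = 2 + 3 + 8 = 13.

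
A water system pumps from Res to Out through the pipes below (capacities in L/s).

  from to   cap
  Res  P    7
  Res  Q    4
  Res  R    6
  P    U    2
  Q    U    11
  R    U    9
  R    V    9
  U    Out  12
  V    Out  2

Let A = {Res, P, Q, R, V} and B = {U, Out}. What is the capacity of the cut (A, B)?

Edges leaving {Res, P, Q, R, V}: P→U (2), Q→U (11), R→U (9), V→Out (2).
Cut capacity = 2 + 11 + 9 + 2 = 24.

24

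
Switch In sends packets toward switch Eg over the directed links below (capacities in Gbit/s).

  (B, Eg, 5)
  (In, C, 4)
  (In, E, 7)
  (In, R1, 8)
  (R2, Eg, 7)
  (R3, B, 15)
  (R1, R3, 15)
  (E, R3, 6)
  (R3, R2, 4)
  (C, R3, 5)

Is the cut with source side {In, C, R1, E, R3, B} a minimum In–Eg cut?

Given cut capacity: 4 + 5 = 9.
Augment In→C→R3→B→Eg: bottleneck 4, flow now 4.
Augment In→R1→R3→B→Eg: bottleneck 1, flow now 5.
Augment In→R1→R3→R2→Eg: bottleneck 4, flow now 9.
No augmenting path remains; maximum flow = 9.
Cut capacity 9 equals the max flow, so it is a minimum cut.

Yes — it is a minimum cut (capacity 9).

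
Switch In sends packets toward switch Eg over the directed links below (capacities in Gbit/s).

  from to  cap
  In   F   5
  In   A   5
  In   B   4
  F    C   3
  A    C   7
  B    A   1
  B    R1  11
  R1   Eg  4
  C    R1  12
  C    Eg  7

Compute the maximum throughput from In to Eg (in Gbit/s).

11

Augment In→F→C→Eg: bottleneck 3, flow now 3.
Augment In→A→C→Eg: bottleneck 4, flow now 7.
Augment In→B→R1→Eg: bottleneck 4, flow now 11.
No augmenting path remains; maximum flow = 11.
In the residual graph, reachable from In: {In, F, A, B, R1, C}.
Min-cut edges: R1→Eg (4), C→Eg (7); capacity 4 + 7 = 11.
This cut is saturated, so no flow can exceed 11.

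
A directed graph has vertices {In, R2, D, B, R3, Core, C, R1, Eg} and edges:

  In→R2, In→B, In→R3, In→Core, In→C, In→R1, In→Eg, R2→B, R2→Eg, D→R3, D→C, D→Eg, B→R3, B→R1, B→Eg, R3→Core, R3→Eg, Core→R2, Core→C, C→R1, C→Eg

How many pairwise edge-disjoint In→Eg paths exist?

5

Assign every edge capacity 1; by Menger, the answer equals the max flow.
Path In→Eg (+1); total 1.
Path In→R2→Eg (+1); total 2.
Path In→B→Eg (+1); total 3.
Path In→R3→Eg (+1); total 4.
Path In→C→Eg (+1); total 5.
No residual In→Eg path; max flow = 5.
Certifying cut of size 5: {B→Eg, C→Eg, In→Eg, R2→Eg, R3→Eg}.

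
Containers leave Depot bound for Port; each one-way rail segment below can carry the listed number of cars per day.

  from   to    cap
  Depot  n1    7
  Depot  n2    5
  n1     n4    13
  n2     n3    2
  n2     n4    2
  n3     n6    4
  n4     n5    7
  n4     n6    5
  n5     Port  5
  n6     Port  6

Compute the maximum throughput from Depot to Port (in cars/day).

11

Augment Depot→n1→n4→n5→Port: bottleneck 5, flow now 5.
Augment Depot→n1→n4→n6→Port: bottleneck 2, flow now 7.
Augment Depot→n2→n3→n6→Port: bottleneck 2, flow now 9.
Augment Depot→n2→n4→n6→Port: bottleneck 2, flow now 11.
No augmenting path remains; maximum flow = 11.
In the residual graph, reachable from Depot: {Depot, n2}.
Min-cut edges: Depot→n1 (7), n2→n3 (2), n2→n4 (2); capacity 7 + 2 + 2 = 11.
This cut is saturated, so no flow can exceed 11.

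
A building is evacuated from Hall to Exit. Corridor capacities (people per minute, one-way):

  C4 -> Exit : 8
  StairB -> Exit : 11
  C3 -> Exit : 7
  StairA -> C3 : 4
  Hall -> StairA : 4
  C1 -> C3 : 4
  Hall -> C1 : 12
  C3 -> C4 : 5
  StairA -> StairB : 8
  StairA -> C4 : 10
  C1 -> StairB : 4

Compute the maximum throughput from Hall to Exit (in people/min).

Augment Hall→StairA→C3→Exit: bottleneck 4, flow now 4.
Augment Hall→C1→C3→Exit: bottleneck 3, flow now 7.
Augment Hall→C1→StairB→Exit: bottleneck 4, flow now 11.
Augment Hall→C1→C3→C4→Exit: bottleneck 1, flow now 12.
No augmenting path remains; maximum flow = 12.
In the residual graph, reachable from Hall: {Hall, C1}.
Min-cut edges: Hall→StairA (4), C1→C3 (4), C1→StairB (4); capacity 4 + 4 + 4 = 12.
This cut is saturated, so no flow can exceed 12.

12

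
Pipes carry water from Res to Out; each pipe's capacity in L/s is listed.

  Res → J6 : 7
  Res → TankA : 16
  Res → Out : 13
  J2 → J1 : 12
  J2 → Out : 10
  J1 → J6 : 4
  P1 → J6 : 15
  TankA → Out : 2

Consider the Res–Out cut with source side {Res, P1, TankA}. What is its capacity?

37

Edges leaving {Res, P1, TankA}: Res→J6 (7), Res→Out (13), P1→J6 (15), TankA→Out (2).
Cut capacity = 7 + 13 + 15 + 2 = 37.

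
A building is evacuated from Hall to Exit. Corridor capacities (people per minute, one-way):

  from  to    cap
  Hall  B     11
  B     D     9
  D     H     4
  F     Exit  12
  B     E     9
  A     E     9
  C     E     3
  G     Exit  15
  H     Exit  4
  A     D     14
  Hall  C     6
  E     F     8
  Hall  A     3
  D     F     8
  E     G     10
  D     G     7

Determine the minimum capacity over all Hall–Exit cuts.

Augment Hall→A→D→F→Exit: bottleneck 3, flow now 3.
Augment Hall→B→D→F→Exit: bottleneck 5, flow now 8.
Augment Hall→B→D→G→Exit: bottleneck 4, flow now 12.
Augment Hall→B→E→F→Exit: bottleneck 2, flow now 14.
Augment Hall→C→E→F→Exit: bottleneck 2, flow now 16.
Augment Hall→C→E→G→Exit: bottleneck 1, flow now 17.
No augmenting path remains; maximum flow = 17.
By max-flow min-cut, the minimum cut capacity equals the max flow.
In the residual graph, reachable from Hall: {Hall, C}.
Min-cut edges: Hall→A (3), Hall→B (11), C→E (3); capacity 3 + 11 + 3 = 17.

17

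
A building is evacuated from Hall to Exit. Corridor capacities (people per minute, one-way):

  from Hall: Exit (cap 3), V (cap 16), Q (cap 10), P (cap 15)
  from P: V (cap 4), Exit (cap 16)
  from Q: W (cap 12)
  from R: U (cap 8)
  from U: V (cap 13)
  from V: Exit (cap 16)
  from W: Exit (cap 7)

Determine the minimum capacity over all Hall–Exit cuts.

Augment Hall→Exit: bottleneck 3, flow now 3.
Augment Hall→P→Exit: bottleneck 15, flow now 18.
Augment Hall→V→Exit: bottleneck 16, flow now 34.
Augment Hall→Q→W→Exit: bottleneck 7, flow now 41.
No augmenting path remains; maximum flow = 41.
By max-flow min-cut, the minimum cut capacity equals the max flow.
In the residual graph, reachable from Hall: {Hall, Q, W}.
Min-cut edges: Hall→P (15), Hall→V (16), Hall→Exit (3), W→Exit (7); capacity 15 + 16 + 3 + 7 = 41.

41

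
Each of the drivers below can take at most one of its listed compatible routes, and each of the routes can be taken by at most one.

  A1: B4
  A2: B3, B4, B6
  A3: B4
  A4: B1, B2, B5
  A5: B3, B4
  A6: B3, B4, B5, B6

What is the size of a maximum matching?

Unit-capacity flow: source→left, listed edges, right→sink; max matching = max flow.
Augmenting path A1→B4 (+1); matched 1.
Augmenting path A2→B3 (+1); matched 2.
Augmenting path A4→B1 (+1); matched 3.
Augmenting path A6→B5 (+1); matched 4.
Augmenting path A5→B3→A2→B6 (+1); matched 5.
No augmenting path remains; maximum matching = 5.
König certificate: {A2, A4, A5, A6, B4} is a vertex cover of size 5 (every listed pair touches it), so no matching can be larger.

5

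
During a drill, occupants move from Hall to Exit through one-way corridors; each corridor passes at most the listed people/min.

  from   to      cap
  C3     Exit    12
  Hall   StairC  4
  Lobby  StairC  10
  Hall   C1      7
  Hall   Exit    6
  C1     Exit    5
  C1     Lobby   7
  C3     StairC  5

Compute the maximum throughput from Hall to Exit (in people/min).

Augment Hall→Exit: bottleneck 6, flow now 6.
Augment Hall→C1→Exit: bottleneck 5, flow now 11.
No augmenting path remains; maximum flow = 11.
In the residual graph, reachable from Hall: {Hall, C1, Lobby, StairC}.
Min-cut edges: Hall→Exit (6), C1→Exit (5); capacity 6 + 5 = 11.
This cut is saturated, so no flow can exceed 11.

11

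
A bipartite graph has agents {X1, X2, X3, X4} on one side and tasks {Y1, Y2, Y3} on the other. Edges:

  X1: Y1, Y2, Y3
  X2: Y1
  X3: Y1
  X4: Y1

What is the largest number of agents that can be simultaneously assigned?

Unit-capacity flow: source→left, listed edges, right→sink; max matching = max flow.
Augmenting path X1→Y1 (+1); matched 1.
Augmenting path X2→Y1→X1→Y2 (+1); matched 2.
No augmenting path remains; maximum matching = 2.
König certificate: {X1, Y1} is a vertex cover of size 2 (every listed pair touches it), so no matching can be larger.

2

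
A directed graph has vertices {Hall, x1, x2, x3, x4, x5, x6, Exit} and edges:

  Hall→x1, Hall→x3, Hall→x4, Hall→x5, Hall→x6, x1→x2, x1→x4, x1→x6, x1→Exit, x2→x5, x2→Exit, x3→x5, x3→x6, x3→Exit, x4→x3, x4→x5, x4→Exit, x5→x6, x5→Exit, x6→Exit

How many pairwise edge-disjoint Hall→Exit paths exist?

5

Assign every edge capacity 1; by Menger, the answer equals the max flow.
Path Hall→x1→Exit (+1); total 1.
Path Hall→x3→Exit (+1); total 2.
Path Hall→x4→Exit (+1); total 3.
Path Hall→x5→Exit (+1); total 4.
Path Hall→x6→Exit (+1); total 5.
No residual Hall→Exit path; max flow = 5.
Certifying cut of size 5: {Hall→x1, Hall→x3, Hall→x4, Hall→x5, Hall→x6}.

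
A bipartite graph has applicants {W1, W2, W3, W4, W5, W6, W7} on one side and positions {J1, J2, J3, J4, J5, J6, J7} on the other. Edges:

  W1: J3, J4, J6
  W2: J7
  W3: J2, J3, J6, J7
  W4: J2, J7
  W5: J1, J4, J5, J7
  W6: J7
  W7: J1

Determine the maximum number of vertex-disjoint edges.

Unit-capacity flow: source→left, listed edges, right→sink; max matching = max flow.
Augmenting path W1→J3 (+1); matched 1.
Augmenting path W2→J7 (+1); matched 2.
Augmenting path W3→J2 (+1); matched 3.
Augmenting path W5→J1 (+1); matched 4.
Augmenting path W4→J2→W3→J6 (+1); matched 5.
Augmenting path W7→J1→W5→J4 (+1); matched 6.
No augmenting path remains; maximum matching = 6.
König certificate: {W1, W3, W4, W5, W7, J7} is a vertex cover of size 6 (every listed pair touches it), so no matching can be larger.

6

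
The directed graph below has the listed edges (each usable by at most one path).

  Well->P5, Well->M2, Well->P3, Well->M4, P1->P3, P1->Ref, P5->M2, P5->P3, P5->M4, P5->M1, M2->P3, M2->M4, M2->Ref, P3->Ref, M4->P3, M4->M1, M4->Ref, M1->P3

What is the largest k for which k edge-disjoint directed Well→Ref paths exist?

3

Assign every edge capacity 1; by Menger, the answer equals the max flow.
Path Well→M2→Ref (+1); total 1.
Path Well→P3→Ref (+1); total 2.
Path Well→M4→Ref (+1); total 3.
No residual Well→Ref path; max flow = 3.
Certifying cut of size 3: {M2→Ref, M4→Ref, P3→Ref}.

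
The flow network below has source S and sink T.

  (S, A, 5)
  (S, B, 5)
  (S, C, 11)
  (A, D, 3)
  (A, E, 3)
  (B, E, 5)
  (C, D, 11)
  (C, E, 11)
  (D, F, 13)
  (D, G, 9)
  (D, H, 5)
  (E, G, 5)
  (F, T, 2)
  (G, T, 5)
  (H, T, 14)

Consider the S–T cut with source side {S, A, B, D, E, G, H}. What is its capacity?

Edges leaving {S, A, B, D, E, G, H}: S→C (11), D→F (13), G→T (5), H→T (14).
Cut capacity = 11 + 13 + 5 + 14 = 43.

43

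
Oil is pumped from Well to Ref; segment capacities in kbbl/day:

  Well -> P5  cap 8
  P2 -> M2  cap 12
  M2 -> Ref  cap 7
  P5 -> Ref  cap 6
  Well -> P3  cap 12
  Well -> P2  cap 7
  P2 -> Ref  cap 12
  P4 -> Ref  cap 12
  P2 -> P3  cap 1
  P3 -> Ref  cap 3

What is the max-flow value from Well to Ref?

16

Augment Well→P3→Ref: bottleneck 3, flow now 3.
Augment Well→P2→Ref: bottleneck 7, flow now 10.
Augment Well→P5→Ref: bottleneck 6, flow now 16.
No augmenting path remains; maximum flow = 16.
In the residual graph, reachable from Well: {Well, P3, P5}.
Min-cut edges: Well→P2 (7), P3→Ref (3), P5→Ref (6); capacity 7 + 3 + 6 = 16.
This cut is saturated, so no flow can exceed 16.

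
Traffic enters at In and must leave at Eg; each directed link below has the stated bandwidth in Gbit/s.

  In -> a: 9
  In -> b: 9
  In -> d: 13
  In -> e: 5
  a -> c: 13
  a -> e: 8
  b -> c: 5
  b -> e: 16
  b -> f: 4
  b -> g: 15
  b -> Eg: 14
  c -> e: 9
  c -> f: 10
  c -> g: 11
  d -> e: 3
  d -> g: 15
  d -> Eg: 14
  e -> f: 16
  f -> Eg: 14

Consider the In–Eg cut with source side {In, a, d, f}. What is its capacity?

Edges leaving {In, a, d, f}: In→b (9), In→e (5), a→c (13), a→e (8), d→e (3), d→g (15), d→Eg (14), f→Eg (14).
Cut capacity = 9 + 5 + 13 + 8 + 3 + 15 + 14 + 14 = 81.

81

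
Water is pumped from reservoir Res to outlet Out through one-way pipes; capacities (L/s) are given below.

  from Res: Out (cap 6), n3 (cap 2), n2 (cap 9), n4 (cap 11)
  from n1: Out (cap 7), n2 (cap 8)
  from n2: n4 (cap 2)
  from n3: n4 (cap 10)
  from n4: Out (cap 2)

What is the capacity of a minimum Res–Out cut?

Augment Res→Out: bottleneck 6, flow now 6.
Augment Res→n4→Out: bottleneck 2, flow now 8.
No augmenting path remains; maximum flow = 8.
By max-flow min-cut, the minimum cut capacity equals the max flow.
In the residual graph, reachable from Res: {Res, n2, n3, n4}.
Min-cut edges: Res→Out (6), n4→Out (2); capacity 6 + 2 = 8.

8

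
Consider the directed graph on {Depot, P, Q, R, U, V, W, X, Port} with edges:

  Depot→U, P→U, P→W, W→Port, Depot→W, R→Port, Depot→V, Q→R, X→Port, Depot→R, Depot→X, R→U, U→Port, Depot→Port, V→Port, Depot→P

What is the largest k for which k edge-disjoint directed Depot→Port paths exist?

6

Assign every edge capacity 1; by Menger, the answer equals the max flow.
Path Depot→Port (+1); total 1.
Path Depot→R→Port (+1); total 2.
Path Depot→U→Port (+1); total 3.
Path Depot→V→Port (+1); total 4.
Path Depot→W→Port (+1); total 5.
Path Depot→X→Port (+1); total 6.
No residual Depot→Port path; max flow = 6.
Certifying cut of size 6: {Depot→Port, Depot→R, Depot→V, Depot→X, U→Port, W→Port}.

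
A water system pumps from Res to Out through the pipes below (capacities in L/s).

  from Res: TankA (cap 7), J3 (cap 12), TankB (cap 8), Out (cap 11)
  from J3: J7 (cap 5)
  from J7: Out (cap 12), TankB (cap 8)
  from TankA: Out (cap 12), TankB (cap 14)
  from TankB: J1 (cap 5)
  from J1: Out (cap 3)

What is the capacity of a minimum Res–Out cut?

Augment Res→Out: bottleneck 11, flow now 11.
Augment Res→TankA→Out: bottleneck 7, flow now 18.
Augment Res→J3→J7→Out: bottleneck 5, flow now 23.
Augment Res→TankB→J1→Out: bottleneck 3, flow now 26.
No augmenting path remains; maximum flow = 26.
By max-flow min-cut, the minimum cut capacity equals the max flow.
In the residual graph, reachable from Res: {Res, J3, TankB, J1}.
Min-cut edges: Res→TankA (7), Res→Out (11), J3→J7 (5), J1→Out (3); capacity 7 + 11 + 5 + 3 = 26.

26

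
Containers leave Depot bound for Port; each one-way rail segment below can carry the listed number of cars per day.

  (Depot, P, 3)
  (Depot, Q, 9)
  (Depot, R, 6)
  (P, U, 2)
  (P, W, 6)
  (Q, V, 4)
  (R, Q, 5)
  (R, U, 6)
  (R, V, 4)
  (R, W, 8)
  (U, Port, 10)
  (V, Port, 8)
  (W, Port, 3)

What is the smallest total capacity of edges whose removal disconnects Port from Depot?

13

Augment Depot→P→U→Port: bottleneck 2, flow now 2.
Augment Depot→P→W→Port: bottleneck 1, flow now 3.
Augment Depot→Q→V→Port: bottleneck 4, flow now 7.
Augment Depot→R→U→Port: bottleneck 6, flow now 13.
No augmenting path remains; maximum flow = 13.
By max-flow min-cut, the minimum cut capacity equals the max flow.
In the residual graph, reachable from Depot: {Depot, Q}.
Min-cut edges: Depot→P (3), Depot→R (6), Q→V (4); capacity 3 + 6 + 4 = 13.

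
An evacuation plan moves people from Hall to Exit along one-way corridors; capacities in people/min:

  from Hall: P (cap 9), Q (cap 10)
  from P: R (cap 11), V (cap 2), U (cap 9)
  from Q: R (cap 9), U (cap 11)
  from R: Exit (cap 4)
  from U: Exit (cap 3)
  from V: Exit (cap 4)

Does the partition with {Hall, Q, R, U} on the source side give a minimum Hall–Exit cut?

No — its capacity is 16, but the minimum cut has capacity 9.

Given cut capacity: 9 + 4 + 3 = 16.
Augment Hall→P→R→Exit: bottleneck 4, flow now 4.
Augment Hall→P→U→Exit: bottleneck 3, flow now 7.
Augment Hall→P→V→Exit: bottleneck 2, flow now 9.
No augmenting path remains; maximum flow = 9.
In the residual graph, reachable from Hall: {Hall, P, Q, R, U}.
Min-cut edges: P→V (2), R→Exit (4), U→Exit (3); capacity 2 + 4 + 3 = 9.
Cut capacity 16 exceeds the max flow 9, so it is not minimum.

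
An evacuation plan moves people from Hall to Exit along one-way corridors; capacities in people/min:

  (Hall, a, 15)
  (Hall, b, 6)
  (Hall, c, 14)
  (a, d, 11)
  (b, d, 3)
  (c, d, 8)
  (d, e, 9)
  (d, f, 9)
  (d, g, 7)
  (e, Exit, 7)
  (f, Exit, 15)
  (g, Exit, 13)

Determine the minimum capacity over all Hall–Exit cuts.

22

Augment Hall→a→d→e→Exit: bottleneck 7, flow now 7.
Augment Hall→a→d→f→Exit: bottleneck 4, flow now 11.
Augment Hall→b→d→f→Exit: bottleneck 3, flow now 14.
Augment Hall→c→d→f→Exit: bottleneck 2, flow now 16.
Augment Hall→c→d→g→Exit: bottleneck 6, flow now 22.
No augmenting path remains; maximum flow = 22.
By max-flow min-cut, the minimum cut capacity equals the max flow.
In the residual graph, reachable from Hall: {Hall, a, b, c}.
Min-cut edges: a→d (11), b→d (3), c→d (8); capacity 11 + 3 + 8 = 22.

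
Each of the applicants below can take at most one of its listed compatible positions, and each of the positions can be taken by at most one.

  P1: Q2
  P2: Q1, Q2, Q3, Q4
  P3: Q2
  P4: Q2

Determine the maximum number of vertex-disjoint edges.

2

Unit-capacity flow: source→left, listed edges, right→sink; max matching = max flow.
Augmenting path P1→Q2 (+1); matched 1.
Augmenting path P2→Q1 (+1); matched 2.
No augmenting path remains; maximum matching = 2.
König certificate: {P2, Q2} is a vertex cover of size 2 (every listed pair touches it), so no matching can be larger.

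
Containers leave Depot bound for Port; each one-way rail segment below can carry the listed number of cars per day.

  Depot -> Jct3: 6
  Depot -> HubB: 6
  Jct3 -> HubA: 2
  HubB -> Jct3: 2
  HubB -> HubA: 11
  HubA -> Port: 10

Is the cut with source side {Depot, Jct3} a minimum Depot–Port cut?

Given cut capacity: 6 + 2 = 8.
Augment Depot→Jct3→HubA→Port: bottleneck 2, flow now 2.
Augment Depot→HubB→HubA→Port: bottleneck 6, flow now 8.
No augmenting path remains; maximum flow = 8.
Cut capacity 8 equals the max flow, so it is a minimum cut.

Yes — it is a minimum cut (capacity 8).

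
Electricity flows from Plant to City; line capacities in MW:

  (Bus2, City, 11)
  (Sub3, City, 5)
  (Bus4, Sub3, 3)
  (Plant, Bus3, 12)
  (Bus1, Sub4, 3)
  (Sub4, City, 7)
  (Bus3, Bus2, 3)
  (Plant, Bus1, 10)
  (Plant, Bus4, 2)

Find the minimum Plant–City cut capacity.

Augment Plant→Bus4→Sub3→City: bottleneck 2, flow now 2.
Augment Plant→Bus3→Bus2→City: bottleneck 3, flow now 5.
Augment Plant→Bus1→Sub4→City: bottleneck 3, flow now 8.
No augmenting path remains; maximum flow = 8.
By max-flow min-cut, the minimum cut capacity equals the max flow.
In the residual graph, reachable from Plant: {Plant, Bus3, Bus1}.
Min-cut edges: Plant→Bus4 (2), Bus3→Bus2 (3), Bus1→Sub4 (3); capacity 2 + 3 + 3 = 8.

8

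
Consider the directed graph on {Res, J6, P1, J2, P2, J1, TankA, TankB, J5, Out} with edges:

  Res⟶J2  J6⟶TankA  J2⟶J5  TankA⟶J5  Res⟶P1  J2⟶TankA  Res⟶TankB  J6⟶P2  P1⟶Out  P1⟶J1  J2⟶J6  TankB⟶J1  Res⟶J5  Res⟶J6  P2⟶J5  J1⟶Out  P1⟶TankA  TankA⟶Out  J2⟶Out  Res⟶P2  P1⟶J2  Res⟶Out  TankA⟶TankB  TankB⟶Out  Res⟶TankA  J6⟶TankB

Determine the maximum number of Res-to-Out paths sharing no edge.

Assign every edge capacity 1; by Menger, the answer equals the max flow.
Path Res→Out (+1); total 1.
Path Res→P1→Out (+1); total 2.
Path Res→J2→Out (+1); total 3.
Path Res→TankA→Out (+1); total 4.
Path Res→TankB→Out (+1); total 5.
Path Res→J6→TankB→J1→Out (+1); total 6.
No residual Res→Out path; max flow = 6.
Certifying cut of size 6: {Res→J2, Res→J6, Res→Out, Res→P1, Res→TankA, Res→TankB}.

6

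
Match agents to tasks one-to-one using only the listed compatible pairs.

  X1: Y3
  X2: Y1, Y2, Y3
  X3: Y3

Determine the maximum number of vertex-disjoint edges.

Unit-capacity flow: source→left, listed edges, right→sink; max matching = max flow.
Augmenting path X1→Y3 (+1); matched 1.
Augmenting path X2→Y1 (+1); matched 2.
No augmenting path remains; maximum matching = 2.
König certificate: {X2, Y3} is a vertex cover of size 2 (every listed pair touches it), so no matching can be larger.

2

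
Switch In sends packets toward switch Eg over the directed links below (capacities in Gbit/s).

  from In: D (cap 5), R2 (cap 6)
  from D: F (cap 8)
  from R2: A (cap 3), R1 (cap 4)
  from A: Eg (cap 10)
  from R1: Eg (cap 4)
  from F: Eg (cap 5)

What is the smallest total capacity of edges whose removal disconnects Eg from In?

Augment In→D→F→Eg: bottleneck 5, flow now 5.
Augment In→R2→A→Eg: bottleneck 3, flow now 8.
Augment In→R2→R1→Eg: bottleneck 3, flow now 11.
No augmenting path remains; maximum flow = 11.
By max-flow min-cut, the minimum cut capacity equals the max flow.
In the residual graph, reachable from In: {In}.
Min-cut edges: In→D (5), In→R2 (6); capacity 5 + 6 = 11.

11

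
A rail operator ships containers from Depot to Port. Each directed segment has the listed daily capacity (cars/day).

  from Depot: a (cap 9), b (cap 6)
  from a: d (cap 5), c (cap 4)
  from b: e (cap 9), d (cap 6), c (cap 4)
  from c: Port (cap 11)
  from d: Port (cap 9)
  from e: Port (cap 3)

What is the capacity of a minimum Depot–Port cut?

Augment Depot→a→c→Port: bottleneck 4, flow now 4.
Augment Depot→a→d→Port: bottleneck 5, flow now 9.
Augment Depot→b→c→Port: bottleneck 4, flow now 13.
Augment Depot→b→d→Port: bottleneck 2, flow now 15.
No augmenting path remains; maximum flow = 15.
By max-flow min-cut, the minimum cut capacity equals the max flow.
In the residual graph, reachable from Depot: {Depot}.
Min-cut edges: Depot→a (9), Depot→b (6); capacity 9 + 6 = 15.

15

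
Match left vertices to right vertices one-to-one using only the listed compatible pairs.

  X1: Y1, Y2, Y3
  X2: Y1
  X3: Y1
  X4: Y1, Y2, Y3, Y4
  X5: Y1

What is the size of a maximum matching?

Unit-capacity flow: source→left, listed edges, right→sink; max matching = max flow.
Augmenting path X1→Y1 (+1); matched 1.
Augmenting path X4→Y2 (+1); matched 2.
Augmenting path X2→Y1→X1→Y3 (+1); matched 3.
No augmenting path remains; maximum matching = 3.
König certificate: {X1, X4, Y1} is a vertex cover of size 3 (every listed pair touches it), so no matching can be larger.

3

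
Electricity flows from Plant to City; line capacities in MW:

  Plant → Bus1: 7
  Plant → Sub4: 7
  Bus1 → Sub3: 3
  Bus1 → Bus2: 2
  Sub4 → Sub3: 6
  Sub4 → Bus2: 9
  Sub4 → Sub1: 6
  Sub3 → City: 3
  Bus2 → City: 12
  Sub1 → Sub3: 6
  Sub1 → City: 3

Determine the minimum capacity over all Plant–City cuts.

12

Augment Plant→Bus1→Sub3→City: bottleneck 3, flow now 3.
Augment Plant→Bus1→Bus2→City: bottleneck 2, flow now 5.
Augment Plant→Sub4→Bus2→City: bottleneck 7, flow now 12.
No augmenting path remains; maximum flow = 12.
By max-flow min-cut, the minimum cut capacity equals the max flow.
In the residual graph, reachable from Plant: {Plant, Bus1}.
Min-cut edges: Plant→Sub4 (7), Bus1→Sub3 (3), Bus1→Bus2 (2); capacity 7 + 3 + 2 = 12.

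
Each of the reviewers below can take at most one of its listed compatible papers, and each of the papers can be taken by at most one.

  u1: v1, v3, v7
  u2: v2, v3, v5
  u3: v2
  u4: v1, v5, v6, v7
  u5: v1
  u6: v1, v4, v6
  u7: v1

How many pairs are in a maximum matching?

6

Unit-capacity flow: source→left, listed edges, right→sink; max matching = max flow.
Augmenting path u1→v1 (+1); matched 1.
Augmenting path u2→v2 (+1); matched 2.
Augmenting path u4→v5 (+1); matched 3.
Augmenting path u6→v4 (+1); matched 4.
Augmenting path u3→v2→u2→v3 (+1); matched 5.
Augmenting path u5→v1→u1→v7 (+1); matched 6.
No augmenting path remains; maximum matching = 6.
König certificate: {u1, u2, u3, u4, u6, v1} is a vertex cover of size 6 (every listed pair touches it), so no matching can be larger.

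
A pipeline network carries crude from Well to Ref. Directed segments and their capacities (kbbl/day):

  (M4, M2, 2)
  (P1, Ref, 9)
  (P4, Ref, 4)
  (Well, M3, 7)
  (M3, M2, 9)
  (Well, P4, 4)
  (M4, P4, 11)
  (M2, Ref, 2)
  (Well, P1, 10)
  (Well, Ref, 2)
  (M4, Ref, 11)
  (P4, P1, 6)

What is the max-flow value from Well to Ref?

17

Augment Well→Ref: bottleneck 2, flow now 2.
Augment Well→P4→Ref: bottleneck 4, flow now 6.
Augment Well→P1→Ref: bottleneck 9, flow now 15.
Augment Well→M3→M2→Ref: bottleneck 2, flow now 17.
No augmenting path remains; maximum flow = 17.
In the residual graph, reachable from Well: {Well, M3, M2, P1}.
Min-cut edges: Well→P4 (4), Well→Ref (2), M2→Ref (2), P1→Ref (9); capacity 4 + 2 + 2 + 9 = 17.
This cut is saturated, so no flow can exceed 17.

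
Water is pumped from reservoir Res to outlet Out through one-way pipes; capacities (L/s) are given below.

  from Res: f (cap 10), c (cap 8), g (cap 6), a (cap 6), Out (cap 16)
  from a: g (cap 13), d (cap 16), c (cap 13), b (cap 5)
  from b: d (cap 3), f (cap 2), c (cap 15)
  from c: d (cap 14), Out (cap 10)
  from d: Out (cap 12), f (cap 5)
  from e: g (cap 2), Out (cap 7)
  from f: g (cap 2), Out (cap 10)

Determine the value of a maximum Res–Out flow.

40

Augment Res→Out: bottleneck 16, flow now 16.
Augment Res→c→Out: bottleneck 8, flow now 24.
Augment Res→f→Out: bottleneck 10, flow now 34.
Augment Res→a→c→Out: bottleneck 2, flow now 36.
Augment Res→a→d→Out: bottleneck 4, flow now 40.
No augmenting path remains; maximum flow = 40.
In the residual graph, reachable from Res: {Res, g}.
Min-cut edges: Res→a (6), Res→c (8), Res→f (10), Res→Out (16); capacity 6 + 8 + 10 + 16 = 40.
This cut is saturated, so no flow can exceed 40.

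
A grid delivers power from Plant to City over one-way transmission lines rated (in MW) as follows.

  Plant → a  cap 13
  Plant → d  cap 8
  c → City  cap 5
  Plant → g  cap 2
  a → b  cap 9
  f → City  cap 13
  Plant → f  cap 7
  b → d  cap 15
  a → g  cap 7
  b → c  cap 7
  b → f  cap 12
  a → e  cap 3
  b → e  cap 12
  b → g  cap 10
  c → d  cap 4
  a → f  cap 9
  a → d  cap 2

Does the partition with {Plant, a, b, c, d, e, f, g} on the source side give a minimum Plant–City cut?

Given cut capacity: 5 + 13 = 18.
Augment Plant→f→City: bottleneck 7, flow now 7.
Augment Plant→a→f→City: bottleneck 6, flow now 13.
Augment Plant→a→b→c→City: bottleneck 5, flow now 18.
No augmenting path remains; maximum flow = 18.
Cut capacity 18 equals the max flow, so it is a minimum cut.

Yes — it is a minimum cut (capacity 18).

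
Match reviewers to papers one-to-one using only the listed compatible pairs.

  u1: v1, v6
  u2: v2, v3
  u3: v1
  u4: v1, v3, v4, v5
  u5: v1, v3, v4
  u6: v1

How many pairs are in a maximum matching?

Unit-capacity flow: source→left, listed edges, right→sink; max matching = max flow.
Augmenting path u1→v1 (+1); matched 1.
Augmenting path u2→v2 (+1); matched 2.
Augmenting path u4→v3 (+1); matched 3.
Augmenting path u5→v4 (+1); matched 4.
Augmenting path u3→v1→u1→v6 (+1); matched 5.
No augmenting path remains; maximum matching = 5.
König certificate: {u1, u2, u4, u5, v1} is a vertex cover of size 5 (every listed pair touches it), so no matching can be larger.

5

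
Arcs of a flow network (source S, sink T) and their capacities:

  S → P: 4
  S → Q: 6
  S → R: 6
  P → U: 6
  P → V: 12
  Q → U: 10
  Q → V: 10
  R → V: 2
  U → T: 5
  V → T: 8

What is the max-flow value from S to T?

Augment S→P→U→T: bottleneck 4, flow now 4.
Augment S→Q→U→T: bottleneck 1, flow now 5.
Augment S→Q→V→T: bottleneck 5, flow now 10.
Augment S→R→V→T: bottleneck 2, flow now 12.
No augmenting path remains; maximum flow = 12.
In the residual graph, reachable from S: {S, R}.
Min-cut edges: S→P (4), S→Q (6), R→V (2); capacity 4 + 6 + 2 = 12.
This cut is saturated, so no flow can exceed 12.

12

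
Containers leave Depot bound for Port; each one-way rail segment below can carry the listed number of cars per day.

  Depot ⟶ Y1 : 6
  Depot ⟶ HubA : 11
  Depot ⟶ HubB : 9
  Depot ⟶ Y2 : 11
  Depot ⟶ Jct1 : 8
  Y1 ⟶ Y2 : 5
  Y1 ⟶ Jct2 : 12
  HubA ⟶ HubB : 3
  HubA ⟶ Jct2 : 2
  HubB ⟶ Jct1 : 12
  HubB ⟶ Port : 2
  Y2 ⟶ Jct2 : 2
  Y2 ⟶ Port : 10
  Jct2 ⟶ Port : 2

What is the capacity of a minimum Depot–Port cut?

14

Augment Depot→HubB→Port: bottleneck 2, flow now 2.
Augment Depot→Y2→Port: bottleneck 10, flow now 12.
Augment Depot→Y1→Jct2→Port: bottleneck 2, flow now 14.
No augmenting path remains; maximum flow = 14.
By max-flow min-cut, the minimum cut capacity equals the max flow.
In the residual graph, reachable from Depot: {Depot, Y1, HubA, HubB, Y2, Jct2, Jct1}.
Min-cut edges: HubB→Port (2), Y2→Port (10), Jct2→Port (2); capacity 2 + 10 + 2 = 14.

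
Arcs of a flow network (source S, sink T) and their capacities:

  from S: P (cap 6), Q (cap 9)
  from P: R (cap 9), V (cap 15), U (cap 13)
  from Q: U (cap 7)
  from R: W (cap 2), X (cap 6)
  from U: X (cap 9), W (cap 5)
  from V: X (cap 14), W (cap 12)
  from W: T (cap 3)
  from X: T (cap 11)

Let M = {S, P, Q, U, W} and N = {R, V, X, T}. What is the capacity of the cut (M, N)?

Edges leaving {S, P, Q, U, W}: P→R (9), P→V (15), U→X (9), W→T (3).
Cut capacity = 9 + 15 + 9 + 3 = 36.

36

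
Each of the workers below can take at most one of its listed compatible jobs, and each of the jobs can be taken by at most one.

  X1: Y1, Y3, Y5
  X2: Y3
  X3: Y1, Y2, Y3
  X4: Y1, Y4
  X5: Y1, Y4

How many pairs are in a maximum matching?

5

Unit-capacity flow: source→left, listed edges, right→sink; max matching = max flow.
Augmenting path X1→Y1 (+1); matched 1.
Augmenting path X2→Y3 (+1); matched 2.
Augmenting path X3→Y2 (+1); matched 3.
Augmenting path X4→Y4 (+1); matched 4.
Augmenting path X5→Y1→X1→Y5 (+1); matched 5.
No augmenting path remains; maximum matching = 5.
König certificate: {X1, X2, X3, X4, X5} is a vertex cover of size 5 (every listed pair touches it), so no matching can be larger.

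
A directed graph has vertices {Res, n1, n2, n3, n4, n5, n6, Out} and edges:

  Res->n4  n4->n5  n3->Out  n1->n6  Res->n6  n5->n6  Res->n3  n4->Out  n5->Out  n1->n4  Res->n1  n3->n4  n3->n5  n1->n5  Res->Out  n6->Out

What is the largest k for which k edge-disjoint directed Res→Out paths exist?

Assign every edge capacity 1; by Menger, the answer equals the max flow.
Path Res→Out (+1); total 1.
Path Res→n3→Out (+1); total 2.
Path Res→n4→Out (+1); total 3.
Path Res→n6→Out (+1); total 4.
Path Res→n1→n5→Out (+1); total 5.
No residual Res→Out path; max flow = 5.
Certifying cut of size 5: {Res→Out, Res→n1, Res→n3, Res→n4, Res→n6}.

5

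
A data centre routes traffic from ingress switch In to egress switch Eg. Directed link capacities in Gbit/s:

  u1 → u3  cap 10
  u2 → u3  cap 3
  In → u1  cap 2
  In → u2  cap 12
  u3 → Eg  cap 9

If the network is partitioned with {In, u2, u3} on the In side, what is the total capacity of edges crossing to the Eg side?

11

Edges leaving {In, u2, u3}: In→u1 (2), u3→Eg (9).
Cut capacity = 2 + 9 = 11.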